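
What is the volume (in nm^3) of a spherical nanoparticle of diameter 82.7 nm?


Radius r = 82.7/2 = 41.35 nm
Volume V = (4/3) * pi * r^3
V = (4/3) * pi * (41.35)^3
V = 296152.33 nm^3

296152.33


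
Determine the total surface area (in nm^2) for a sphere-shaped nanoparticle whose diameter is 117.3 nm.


Radius r = 117.3/2 = 58.65 nm
Surface area SA = 4 * pi * r^2
SA = 4 * pi * (58.65)^2
SA = 43226.08 nm^2

43226.08


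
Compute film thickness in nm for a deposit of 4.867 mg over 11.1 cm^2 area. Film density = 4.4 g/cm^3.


Convert: m = 4.867 mg = 4.8670e-06 kg, A = 11.1 cm^2 = 1.1100e-03 m^2, rho = 4.4 g/cm^3 = 4400 kg/m^3
t = m / (A * rho)
t = 4.8670e-06 / (1.1100e-03 * 4400)
t = 9.9652e-07 m = 996.5 nm

996.5


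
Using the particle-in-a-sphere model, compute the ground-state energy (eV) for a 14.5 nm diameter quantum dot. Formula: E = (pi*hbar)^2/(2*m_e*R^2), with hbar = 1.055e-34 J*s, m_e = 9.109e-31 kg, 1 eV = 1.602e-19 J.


Radius R = 14.5/2 = 7.25 nm = 7.25e-09 m
E = (pi * 1.055e-34)^2 / (2 * 9.109e-31 * (7.25e-09)^2)
E(J) = 1.14717e-21
E = E(J) / 1.602e-19 = 0.0072 eV

0.0072


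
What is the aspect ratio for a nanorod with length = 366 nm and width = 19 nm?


Aspect ratio AR = length / diameter
AR = 366 / 19
AR = 19.26

19.26


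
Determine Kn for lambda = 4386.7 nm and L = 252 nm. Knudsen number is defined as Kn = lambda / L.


Knudsen number Kn = lambda / L
Kn = 4386.7 / 252
Kn = 17.4075

17.4075


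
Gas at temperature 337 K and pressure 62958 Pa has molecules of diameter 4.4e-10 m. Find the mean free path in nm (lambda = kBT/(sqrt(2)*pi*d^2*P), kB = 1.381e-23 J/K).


Mean free path: lambda = kB*T / (sqrt(2) * pi * d^2 * P)
lambda = 1.381e-23 * 337 / (sqrt(2) * pi * (4.4e-10)^2 * 62958)
lambda = 8.59414e-08 m
lambda = 85.94 nm

85.94


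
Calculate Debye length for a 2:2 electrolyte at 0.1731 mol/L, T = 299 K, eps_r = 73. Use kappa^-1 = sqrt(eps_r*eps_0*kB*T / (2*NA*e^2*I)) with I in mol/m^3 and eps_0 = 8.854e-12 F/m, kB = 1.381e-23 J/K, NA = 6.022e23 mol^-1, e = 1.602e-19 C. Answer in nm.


Ionic strength I = 0.1731 * 2^2 * 1000 = 692.4 mol/m^3
kappa^-1 = sqrt(73 * 8.854e-12 * 1.381e-23 * 299 / (2 * 6.022e23 * (1.602e-19)^2 * 692.4))
kappa^-1 = 0.353 nm

0.353


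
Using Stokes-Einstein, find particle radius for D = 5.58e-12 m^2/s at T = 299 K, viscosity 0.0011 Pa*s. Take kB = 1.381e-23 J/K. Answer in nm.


Stokes-Einstein: R = kB*T / (6*pi*eta*D)
R = 1.381e-23 * 299 / (6 * pi * 0.0011 * 5.58e-12)
R = 3.56892e-08 m = 35.69 nm

35.69


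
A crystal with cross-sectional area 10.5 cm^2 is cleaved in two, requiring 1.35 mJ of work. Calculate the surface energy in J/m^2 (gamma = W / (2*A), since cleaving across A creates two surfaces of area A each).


Convert: A = 10.5 cm^2 = 0.00105 m^2, W = 1.35 mJ = 0.00135 J
Cleaving exposes two faces of area A, so total new surface = 2*A and gamma = W / (2*A)
gamma = 0.00135 / (2 * 0.00105)
gamma = 0.643 J/m^2

0.643


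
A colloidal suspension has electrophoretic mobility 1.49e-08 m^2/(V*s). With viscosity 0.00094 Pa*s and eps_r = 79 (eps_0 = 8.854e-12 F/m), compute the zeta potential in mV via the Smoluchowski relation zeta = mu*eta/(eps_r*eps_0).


Smoluchowski equation: zeta = mu * eta / (eps_r * eps_0)
zeta = 1.49e-08 * 0.00094 / (79 * 8.854e-12)
zeta = 0.020024 V = 20.02 mV

20.02


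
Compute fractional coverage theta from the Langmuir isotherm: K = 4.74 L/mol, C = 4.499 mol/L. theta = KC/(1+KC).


Langmuir isotherm: theta = K*C / (1 + K*C)
K*C = 4.74 * 4.499 = 21.32526
theta = 21.32526 / (1 + 21.32526) = 21.32526 / 22.32526
theta = 0.9552

0.9552


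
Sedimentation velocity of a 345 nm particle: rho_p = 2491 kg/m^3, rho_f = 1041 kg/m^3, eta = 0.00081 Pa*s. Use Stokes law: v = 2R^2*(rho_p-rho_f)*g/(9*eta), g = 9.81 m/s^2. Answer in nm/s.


Radius R = 345/2 nm = 1.725e-07 m
Density difference = 2491 - 1041 = 1450 kg/m^3
v = 2 * R^2 * (rho_p - rho_f) * g / (9 * eta)
v = 2 * (1.725e-07)^2 * 1450 * 9.81 / (9 * 0.00081)
v = 1.16123e-07 m/s = 116.1228 nm/s

116.1228


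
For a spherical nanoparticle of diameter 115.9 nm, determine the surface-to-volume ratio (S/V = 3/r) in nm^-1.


Radius r = 115.9/2 = 57.95 nm
S/V = 3 / r = 3 / 57.95
S/V = 0.0518 nm^-1

0.0518


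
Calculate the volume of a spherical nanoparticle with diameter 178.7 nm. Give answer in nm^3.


Radius r = 178.7/2 = 89.35 nm
Volume V = (4/3) * pi * r^3
V = (4/3) * pi * (89.35)^3
V = 2987942.8 nm^3

2987942.8


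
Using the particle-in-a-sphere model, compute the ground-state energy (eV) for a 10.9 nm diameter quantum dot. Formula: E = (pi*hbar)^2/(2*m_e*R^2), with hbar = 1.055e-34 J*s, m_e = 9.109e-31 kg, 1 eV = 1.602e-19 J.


Radius R = 10.9/2 = 5.45 nm = 5.45e-09 m
E = (pi * 1.055e-34)^2 / (2 * 9.109e-31 * (5.45e-09)^2)
E(J) = 2.03007e-21
E = E(J) / 1.602e-19 = 0.0127 eV

0.0127


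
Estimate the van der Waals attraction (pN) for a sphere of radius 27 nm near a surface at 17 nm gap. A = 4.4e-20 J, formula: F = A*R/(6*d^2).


Convert to SI: R = 27 nm = 2.7e-08 m, d = 17 nm = 1.7e-08 m
F = A * R / (6 * d^2)
F = 4.4e-20 * 2.7e-08 / (6 * (1.7e-08)^2)
F = 6.85121e-13 N = 0.685 pN

0.685


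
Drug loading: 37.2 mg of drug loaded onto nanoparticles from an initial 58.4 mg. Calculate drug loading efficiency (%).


Drug loading efficiency = (drug loaded / drug initial) * 100
DLE = 37.2 / 58.4 * 100
DLE = 0.637 * 100
DLE = 63.7%

63.7


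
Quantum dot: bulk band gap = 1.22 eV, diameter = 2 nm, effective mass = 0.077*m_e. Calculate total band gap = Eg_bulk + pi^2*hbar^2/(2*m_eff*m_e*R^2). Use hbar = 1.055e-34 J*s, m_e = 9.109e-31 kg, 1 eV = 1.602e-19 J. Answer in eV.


Radius R = 2/2 nm = 1e-09 m
Confinement energy dE = pi^2 * hbar^2 / (2 * m_eff * m_e * R^2)
dE = pi^2 * (1.055e-34)^2 / (2 * 0.077 * 9.109e-31 * (1e-09)^2) J, divided by 1.602e-19 J/eV
dE = 4.8882 eV
Total band gap = E_g(bulk) + dE = 1.22 + 4.8882 = 6.1082 eV

6.1082


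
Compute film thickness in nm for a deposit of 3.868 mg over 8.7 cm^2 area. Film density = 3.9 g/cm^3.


Convert: m = 3.868 mg = 3.8680e-06 kg, A = 8.7 cm^2 = 8.7000e-04 m^2, rho = 3.9 g/cm^3 = 3900 kg/m^3
t = m / (A * rho)
t = 3.8680e-06 / (8.7000e-04 * 3900)
t = 1.1400e-06 m = 1140.0 nm

1140.0


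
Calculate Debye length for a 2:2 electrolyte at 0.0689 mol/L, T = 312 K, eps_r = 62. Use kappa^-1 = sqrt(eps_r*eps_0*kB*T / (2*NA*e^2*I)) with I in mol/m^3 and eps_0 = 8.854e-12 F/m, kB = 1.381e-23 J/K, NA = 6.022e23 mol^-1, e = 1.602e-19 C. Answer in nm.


Ionic strength I = 0.0689 * 2^2 * 1000 = 275.6 mol/m^3
kappa^-1 = sqrt(62 * 8.854e-12 * 1.381e-23 * 312 / (2 * 6.022e23 * (1.602e-19)^2 * 275.6))
kappa^-1 = 0.527 nm

0.527


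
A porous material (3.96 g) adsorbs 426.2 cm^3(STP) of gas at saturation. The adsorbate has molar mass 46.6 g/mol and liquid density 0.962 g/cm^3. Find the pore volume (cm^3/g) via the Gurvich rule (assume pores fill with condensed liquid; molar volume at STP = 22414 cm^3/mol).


Moles adsorbed n = V_ads / 22414 = 426.2 / 22414 = 1.901490e-02 mol
Liquid volume V_liq = n * M / rho_liq = 1.901490e-02 * 46.6 / 0.962 = 0.92110 cm^3
Specific pore volume V_pore = V_liq / m_sample = 0.92110 / 3.96
V_pore = 0.2326 cm^3/g

0.2326


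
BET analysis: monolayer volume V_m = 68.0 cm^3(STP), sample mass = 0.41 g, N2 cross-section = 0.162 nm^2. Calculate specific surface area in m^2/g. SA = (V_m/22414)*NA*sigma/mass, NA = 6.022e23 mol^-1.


Number of moles in monolayer = V_m / 22414 = 68.0 / 22414 = 0.00303382
Number of molecules = moles * NA = 0.00303382 * 6.022e23
SA = molecules * sigma / mass
SA = (68.0 / 22414) * 6.022e23 * 0.162e-18 / 0.41
SA = 721.9 m^2/g

721.9


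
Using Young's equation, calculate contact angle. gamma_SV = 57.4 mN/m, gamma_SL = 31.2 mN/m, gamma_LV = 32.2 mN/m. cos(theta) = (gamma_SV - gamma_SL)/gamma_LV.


cos(theta) = (gamma_SV - gamma_SL) / gamma_LV
cos(theta) = (57.4 - 31.2) / 32.2
cos(theta) = 0.813665
theta = arccos(0.813665) = 35.54 degrees

35.54


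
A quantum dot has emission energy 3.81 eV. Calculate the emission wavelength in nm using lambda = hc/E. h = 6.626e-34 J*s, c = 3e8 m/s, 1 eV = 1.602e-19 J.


Convert energy: E = 3.81 eV = 3.81 * 1.602e-19 = 6.10362e-19 J
lambda = h*c / E = 6.626e-34 * 3e8 / 6.10362e-19
lambda = 3.25676e-07 m = 325.7 nm

325.7


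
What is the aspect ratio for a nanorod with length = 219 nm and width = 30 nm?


Aspect ratio AR = length / diameter
AR = 219 / 30
AR = 7.3

7.3


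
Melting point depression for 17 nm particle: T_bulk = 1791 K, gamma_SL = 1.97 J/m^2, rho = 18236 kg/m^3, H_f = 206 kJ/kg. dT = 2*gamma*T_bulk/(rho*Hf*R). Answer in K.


Radius R = 17/2 = 8.5 nm = 8.5e-09 m
Convert H_f = 206 kJ/kg = 206000 J/kg
dT = 2 * gamma_SL * T_bulk / (rho * H_f * R)
dT = 2 * 1.97 * 1791 / (18236 * 206000 * 8.5e-09)
dT = 221.0 K

221.0


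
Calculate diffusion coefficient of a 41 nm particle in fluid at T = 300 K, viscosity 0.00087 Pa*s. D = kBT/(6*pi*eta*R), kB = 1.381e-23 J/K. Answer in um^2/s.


Radius R = 41/2 = 20.5 nm = 2.05e-08 m
D = kB*T / (6*pi*eta*R)
D = 1.381e-23 * 300 / (6 * pi * 0.00087 * 2.05e-08)
D = 1.23237e-11 m^2/s = 12.324 um^2/s

12.324


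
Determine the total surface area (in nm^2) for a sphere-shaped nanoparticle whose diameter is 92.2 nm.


Radius r = 92.2/2 = 46.1 nm
Surface area SA = 4 * pi * r^2
SA = 4 * pi * (46.1)^2
SA = 26706.18 nm^2

26706.18


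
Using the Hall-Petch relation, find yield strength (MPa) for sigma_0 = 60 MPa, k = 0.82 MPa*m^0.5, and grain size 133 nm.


d = 133 nm = 1.33e-07 m
sqrt(d) = 0.0003646917
Hall-Petch contribution = k / sqrt(d) = 0.82 / 0.0003646917 = 2248.5 MPa
sigma = sigma_0 + k/sqrt(d) = 60 + 2248.5 = 2308.5 MPa

2308.5


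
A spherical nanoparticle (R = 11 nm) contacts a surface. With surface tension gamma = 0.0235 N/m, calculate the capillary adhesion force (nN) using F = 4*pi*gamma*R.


Convert radius: R = 11 nm = 1.1e-08 m
F = 4 * pi * gamma * R
F = 4 * pi * 0.0235 * 1.1e-08
F = 3.24841e-09 N = 3.2484 nN

3.2484


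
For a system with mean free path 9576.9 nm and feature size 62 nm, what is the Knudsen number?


Knudsen number Kn = lambda / L
Kn = 9576.9 / 62
Kn = 154.4661

154.4661


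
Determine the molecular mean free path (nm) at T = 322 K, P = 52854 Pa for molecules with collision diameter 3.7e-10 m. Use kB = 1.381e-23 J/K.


Mean free path: lambda = kB*T / (sqrt(2) * pi * d^2 * P)
lambda = 1.381e-23 * 322 / (sqrt(2) * pi * (3.7e-10)^2 * 52854)
lambda = 1.38326e-07 m
lambda = 138.33 nm

138.33


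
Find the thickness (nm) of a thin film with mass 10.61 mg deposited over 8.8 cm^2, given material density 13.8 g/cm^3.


Convert: m = 10.61 mg = 1.0610e-05 kg, A = 8.8 cm^2 = 8.8000e-04 m^2, rho = 13.8 g/cm^3 = 13800 kg/m^3
t = m / (A * rho)
t = 1.0610e-05 / (8.8000e-04 * 13800)
t = 8.7368e-07 m = 873.7 nm

873.7


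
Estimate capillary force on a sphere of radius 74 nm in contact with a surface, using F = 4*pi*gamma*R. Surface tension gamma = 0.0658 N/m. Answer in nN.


Convert radius: R = 74 nm = 7.4e-08 m
F = 4 * pi * gamma * R
F = 4 * pi * 0.0658 * 7.4e-08
F = 6.11882e-08 N = 61.1882 nN

61.1882


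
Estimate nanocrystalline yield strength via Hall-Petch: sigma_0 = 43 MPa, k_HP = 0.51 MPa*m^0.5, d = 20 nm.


d = 20 nm = 2e-08 m
sqrt(d) = 0.0001414214
Hall-Petch contribution = k / sqrt(d) = 0.51 / 0.0001414214 = 3606.2 MPa
sigma = sigma_0 + k/sqrt(d) = 43 + 3606.2 = 3649.2 MPa

3649.2


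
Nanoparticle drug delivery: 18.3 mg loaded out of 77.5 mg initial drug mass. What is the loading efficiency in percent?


Drug loading efficiency = (drug loaded / drug initial) * 100
DLE = 18.3 / 77.5 * 100
DLE = 0.2361 * 100
DLE = 23.61%

23.61


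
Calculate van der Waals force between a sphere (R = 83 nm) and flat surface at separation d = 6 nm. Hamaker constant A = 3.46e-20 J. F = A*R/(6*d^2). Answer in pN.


Convert to SI: R = 83 nm = 8.3e-08 m, d = 6 nm = 6e-09 m
F = A * R / (6 * d^2)
F = 3.46e-20 * 8.3e-08 / (6 * (6e-09)^2)
F = 1.32954e-11 N = 13.295 pN

13.295


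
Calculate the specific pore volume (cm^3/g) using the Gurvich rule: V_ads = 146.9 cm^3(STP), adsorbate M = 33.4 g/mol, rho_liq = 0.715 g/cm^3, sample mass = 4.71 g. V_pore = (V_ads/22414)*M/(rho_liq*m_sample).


Moles adsorbed n = V_ads / 22414 = 146.9 / 22414 = 6.553940e-03 mol
Liquid volume V_liq = n * M / rho_liq = 6.553940e-03 * 33.4 / 0.715 = 0.30616 cm^3
Specific pore volume V_pore = V_liq / m_sample = 0.30616 / 4.71
V_pore = 0.065 cm^3/g

0.065


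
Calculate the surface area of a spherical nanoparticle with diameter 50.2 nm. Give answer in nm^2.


Radius r = 50.2/2 = 25.1 nm
Surface area SA = 4 * pi * r^2
SA = 4 * pi * (25.1)^2
SA = 7916.94 nm^2

7916.94


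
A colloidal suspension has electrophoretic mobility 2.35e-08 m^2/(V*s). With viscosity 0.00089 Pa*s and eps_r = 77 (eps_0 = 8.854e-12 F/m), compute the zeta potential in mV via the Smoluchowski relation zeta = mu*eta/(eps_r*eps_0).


Smoluchowski equation: zeta = mu * eta / (eps_r * eps_0)
zeta = 2.35e-08 * 0.00089 / (77 * 8.854e-12)
zeta = 0.030678 V = 30.68 mV

30.68


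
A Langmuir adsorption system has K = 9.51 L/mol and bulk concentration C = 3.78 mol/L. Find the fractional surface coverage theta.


Langmuir isotherm: theta = K*C / (1 + K*C)
K*C = 9.51 * 3.78 = 35.9478
theta = 35.9478 / (1 + 35.9478) = 35.9478 / 36.9478
theta = 0.9729

0.9729


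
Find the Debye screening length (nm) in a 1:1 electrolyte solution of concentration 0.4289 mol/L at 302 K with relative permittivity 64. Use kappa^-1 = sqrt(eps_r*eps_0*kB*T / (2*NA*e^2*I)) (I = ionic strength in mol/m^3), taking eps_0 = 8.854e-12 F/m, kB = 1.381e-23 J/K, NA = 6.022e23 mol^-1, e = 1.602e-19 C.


Ionic strength I = 0.4289 * 1^2 * 1000 = 428.9 mol/m^3
kappa^-1 = sqrt(64 * 8.854e-12 * 1.381e-23 * 302 / (2 * 6.022e23 * (1.602e-19)^2 * 428.9))
kappa^-1 = 0.422 nm

0.422


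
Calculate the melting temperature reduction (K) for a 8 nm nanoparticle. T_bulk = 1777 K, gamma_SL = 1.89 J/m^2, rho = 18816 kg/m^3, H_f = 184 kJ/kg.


Radius R = 8/2 = 4 nm = 4e-09 m
Convert H_f = 184 kJ/kg = 184000 J/kg
dT = 2 * gamma_SL * T_bulk / (rho * H_f * R)
dT = 2 * 1.89 * 1777 / (18816 * 184000 * 4e-09)
dT = 485.0 K

485.0


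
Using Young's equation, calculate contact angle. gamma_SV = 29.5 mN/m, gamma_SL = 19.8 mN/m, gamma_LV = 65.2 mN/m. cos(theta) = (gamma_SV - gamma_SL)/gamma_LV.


cos(theta) = (gamma_SV - gamma_SL) / gamma_LV
cos(theta) = (29.5 - 19.8) / 65.2
cos(theta) = 0.148773
theta = arccos(0.148773) = 81.44 degrees

81.44


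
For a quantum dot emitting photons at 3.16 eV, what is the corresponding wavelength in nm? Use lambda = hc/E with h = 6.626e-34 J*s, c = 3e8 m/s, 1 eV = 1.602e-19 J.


Convert energy: E = 3.16 eV = 3.16 * 1.602e-19 = 5.06232e-19 J
lambda = h*c / E = 6.626e-34 * 3e8 / 5.06232e-19
lambda = 3.92666e-07 m = 392.7 nm

392.7


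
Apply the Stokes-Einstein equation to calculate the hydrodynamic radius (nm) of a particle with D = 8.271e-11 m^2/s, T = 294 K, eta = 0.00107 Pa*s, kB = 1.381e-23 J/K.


Stokes-Einstein: R = kB*T / (6*pi*eta*D)
R = 1.381e-23 * 294 / (6 * pi * 0.00107 * 8.271e-11)
R = 2.43387e-09 m = 2.43 nm

2.43


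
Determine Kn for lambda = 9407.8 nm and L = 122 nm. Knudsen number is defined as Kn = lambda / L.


Knudsen number Kn = lambda / L
Kn = 9407.8 / 122
Kn = 77.1131

77.1131


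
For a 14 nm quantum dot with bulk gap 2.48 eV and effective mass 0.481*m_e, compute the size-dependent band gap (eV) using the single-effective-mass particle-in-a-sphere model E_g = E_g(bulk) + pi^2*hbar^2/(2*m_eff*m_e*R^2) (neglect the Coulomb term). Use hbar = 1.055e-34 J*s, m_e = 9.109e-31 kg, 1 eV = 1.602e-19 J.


Radius R = 14/2 nm = 7e-09 m
Confinement energy dE = pi^2 * hbar^2 / (2 * m_eff * m_e * R^2)
dE = pi^2 * (1.055e-34)^2 / (2 * 0.481 * 9.109e-31 * (7e-09)^2) J, divided by 1.602e-19 J/eV
dE = 0.016 eV
Total band gap = E_g(bulk) + dE = 2.48 + 0.016 = 2.496 eV

2.496


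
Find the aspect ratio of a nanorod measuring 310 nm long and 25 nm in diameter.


Aspect ratio AR = length / diameter
AR = 310 / 25
AR = 12.4

12.4


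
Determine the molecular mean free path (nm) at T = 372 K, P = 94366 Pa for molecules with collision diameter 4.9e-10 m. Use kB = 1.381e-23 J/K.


Mean free path: lambda = kB*T / (sqrt(2) * pi * d^2 * P)
lambda = 1.381e-23 * 372 / (sqrt(2) * pi * (4.9e-10)^2 * 94366)
lambda = 5.10345e-08 m
lambda = 51.03 nm

51.03


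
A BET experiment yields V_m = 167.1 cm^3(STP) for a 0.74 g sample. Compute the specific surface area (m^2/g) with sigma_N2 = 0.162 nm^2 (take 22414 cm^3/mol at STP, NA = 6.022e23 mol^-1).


Number of moles in monolayer = V_m / 22414 = 167.1 / 22414 = 0.00745516
Number of molecules = moles * NA = 0.00745516 * 6.022e23
SA = molecules * sigma / mass
SA = (167.1 / 22414) * 6.022e23 * 0.162e-18 / 0.74
SA = 982.8 m^2/g

982.8


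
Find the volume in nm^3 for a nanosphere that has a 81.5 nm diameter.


Radius r = 81.5/2 = 40.75 nm
Volume V = (4/3) * pi * r^3
V = (4/3) * pi * (40.75)^3
V = 283446.73 nm^3

283446.73


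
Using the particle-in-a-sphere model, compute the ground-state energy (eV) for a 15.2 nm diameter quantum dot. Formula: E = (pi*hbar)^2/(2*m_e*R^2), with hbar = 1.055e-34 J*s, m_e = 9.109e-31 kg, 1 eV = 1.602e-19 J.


Radius R = 15.2/2 = 7.6 nm = 7.6e-09 m
E = (pi * 1.055e-34)^2 / (2 * 9.109e-31 * (7.6e-09)^2)
E(J) = 1.04394e-21
E = E(J) / 1.602e-19 = 0.0065 eV

0.0065


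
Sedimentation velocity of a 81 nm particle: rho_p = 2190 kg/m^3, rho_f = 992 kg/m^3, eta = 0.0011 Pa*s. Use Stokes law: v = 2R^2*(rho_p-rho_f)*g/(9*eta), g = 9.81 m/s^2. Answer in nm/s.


Radius R = 81/2 nm = 4.05e-08 m
Density difference = 2190 - 992 = 1198 kg/m^3
v = 2 * R^2 * (rho_p - rho_f) * g / (9 * eta)
v = 2 * (4.05e-08)^2 * 1198 * 9.81 / (9 * 0.0011)
v = 3.89431e-09 m/s = 3.8943 nm/s

3.8943


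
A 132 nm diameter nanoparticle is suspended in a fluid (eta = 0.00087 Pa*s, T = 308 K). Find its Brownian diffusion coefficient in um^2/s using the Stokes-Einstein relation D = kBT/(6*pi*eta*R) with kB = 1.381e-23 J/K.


Radius R = 132/2 = 66 nm = 6.6e-08 m
D = kB*T / (6*pi*eta*R)
D = 1.381e-23 * 308 / (6 * pi * 0.00087 * 6.6e-08)
D = 3.92989e-12 m^2/s = 3.93 um^2/s

3.93


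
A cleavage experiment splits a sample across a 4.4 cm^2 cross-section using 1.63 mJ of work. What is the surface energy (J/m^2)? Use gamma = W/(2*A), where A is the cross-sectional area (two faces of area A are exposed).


Convert: A = 4.4 cm^2 = 0.00044 m^2, W = 1.63 mJ = 0.00163 J
Cleaving exposes two faces of area A, so total new surface = 2*A and gamma = W / (2*A)
gamma = 0.00163 / (2 * 0.00044)
gamma = 1.852 J/m^2

1.852


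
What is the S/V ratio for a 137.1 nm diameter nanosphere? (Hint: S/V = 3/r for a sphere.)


Radius r = 137.1/2 = 68.55 nm
S/V = 3 / r = 3 / 68.55
S/V = 0.0438 nm^-1

0.0438


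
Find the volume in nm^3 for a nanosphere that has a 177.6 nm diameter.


Radius r = 177.6/2 = 88.8 nm
Volume V = (4/3) * pi * r^3
V = (4/3) * pi * (88.8)^3
V = 2933104.3 nm^3

2933104.3


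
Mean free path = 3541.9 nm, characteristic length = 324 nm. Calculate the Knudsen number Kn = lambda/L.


Knudsen number Kn = lambda / L
Kn = 3541.9 / 324
Kn = 10.9318

10.9318


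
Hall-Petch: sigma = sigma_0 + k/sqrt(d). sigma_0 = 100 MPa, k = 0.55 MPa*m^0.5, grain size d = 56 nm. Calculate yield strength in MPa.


d = 56 nm = 5.6e-08 m
sqrt(d) = 0.0002366432
Hall-Petch contribution = k / sqrt(d) = 0.55 / 0.0002366432 = 2324.2 MPa
sigma = sigma_0 + k/sqrt(d) = 100 + 2324.2 = 2424.2 MPa

2424.2


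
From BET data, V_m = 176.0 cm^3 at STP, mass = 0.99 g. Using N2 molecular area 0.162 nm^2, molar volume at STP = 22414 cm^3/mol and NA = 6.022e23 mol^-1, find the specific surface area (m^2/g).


Number of moles in monolayer = V_m / 22414 = 176.0 / 22414 = 0.00785224
Number of molecules = moles * NA = 0.00785224 * 6.022e23
SA = molecules * sigma / mass
SA = (176.0 / 22414) * 6.022e23 * 0.162e-18 / 0.99
SA = 773.8 m^2/g

773.8


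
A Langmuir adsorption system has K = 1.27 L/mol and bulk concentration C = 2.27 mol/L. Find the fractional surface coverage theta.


Langmuir isotherm: theta = K*C / (1 + K*C)
K*C = 1.27 * 2.27 = 2.8829
theta = 2.8829 / (1 + 2.8829) = 2.8829 / 3.8829
theta = 0.7425

0.7425


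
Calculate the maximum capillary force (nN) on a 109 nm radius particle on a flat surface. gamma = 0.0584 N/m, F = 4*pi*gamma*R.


Convert radius: R = 109 nm = 1.09e-07 m
F = 4 * pi * gamma * R
F = 4 * pi * 0.0584 * 1.09e-07
F = 7.99925e-08 N = 79.9925 nN

79.9925


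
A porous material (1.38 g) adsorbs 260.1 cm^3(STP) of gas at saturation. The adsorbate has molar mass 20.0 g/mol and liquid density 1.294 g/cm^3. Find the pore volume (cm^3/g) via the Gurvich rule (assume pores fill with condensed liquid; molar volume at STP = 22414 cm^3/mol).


Moles adsorbed n = V_ads / 22414 = 260.1 / 22414 = 1.160435e-02 mol
Liquid volume V_liq = n * M / rho_liq = 1.160435e-02 * 20.0 / 1.294 = 0.17936 cm^3
Specific pore volume V_pore = V_liq / m_sample = 0.17936 / 1.38
V_pore = 0.13 cm^3/g

0.13


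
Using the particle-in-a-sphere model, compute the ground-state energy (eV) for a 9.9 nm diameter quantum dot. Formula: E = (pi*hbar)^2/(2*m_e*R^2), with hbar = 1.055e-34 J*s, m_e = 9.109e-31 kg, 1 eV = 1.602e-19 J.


Radius R = 9.9/2 = 4.95 nm = 4.95e-09 m
E = (pi * 1.055e-34)^2 / (2 * 9.109e-31 * (4.95e-09)^2)
E(J) = 2.4609e-21
E = E(J) / 1.602e-19 = 0.0154 eV

0.0154


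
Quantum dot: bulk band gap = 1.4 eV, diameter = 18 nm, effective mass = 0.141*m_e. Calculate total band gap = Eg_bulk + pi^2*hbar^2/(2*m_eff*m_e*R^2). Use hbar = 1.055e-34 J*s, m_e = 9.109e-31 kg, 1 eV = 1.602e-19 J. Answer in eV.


Radius R = 18/2 nm = 9e-09 m
Confinement energy dE = pi^2 * hbar^2 / (2 * m_eff * m_e * R^2)
dE = pi^2 * (1.055e-34)^2 / (2 * 0.141 * 9.109e-31 * (9e-09)^2) J, divided by 1.602e-19 J/eV
dE = 0.033 eV
Total band gap = E_g(bulk) + dE = 1.4 + 0.033 = 1.433 eV

1.433


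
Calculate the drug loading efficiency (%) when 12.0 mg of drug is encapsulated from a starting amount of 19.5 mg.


Drug loading efficiency = (drug loaded / drug initial) * 100
DLE = 12.0 / 19.5 * 100
DLE = 0.6154 * 100
DLE = 61.54%

61.54


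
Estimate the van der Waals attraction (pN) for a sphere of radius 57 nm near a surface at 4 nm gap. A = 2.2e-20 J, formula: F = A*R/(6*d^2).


Convert to SI: R = 57 nm = 5.7e-08 m, d = 4 nm = 4e-09 m
F = A * R / (6 * d^2)
F = 2.2e-20 * 5.7e-08 / (6 * (4e-09)^2)
F = 1.30625e-11 N = 13.062 pN

13.062


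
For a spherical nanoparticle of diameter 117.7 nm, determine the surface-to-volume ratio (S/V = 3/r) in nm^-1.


Radius r = 117.7/2 = 58.85 nm
S/V = 3 / r = 3 / 58.85
S/V = 0.051 nm^-1

0.051


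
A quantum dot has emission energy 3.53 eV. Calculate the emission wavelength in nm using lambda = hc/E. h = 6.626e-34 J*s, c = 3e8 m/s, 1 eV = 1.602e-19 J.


Convert energy: E = 3.53 eV = 3.53 * 1.602e-19 = 5.65506e-19 J
lambda = h*c / E = 6.626e-34 * 3e8 / 5.65506e-19
lambda = 3.51508e-07 m = 351.5 nm

351.5


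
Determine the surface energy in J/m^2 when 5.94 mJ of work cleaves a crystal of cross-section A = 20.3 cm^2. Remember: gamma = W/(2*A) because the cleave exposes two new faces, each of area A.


Convert: A = 20.3 cm^2 = 0.00203 m^2, W = 5.94 mJ = 0.00594 J
Cleaving exposes two faces of area A, so total new surface = 2*A and gamma = W / (2*A)
gamma = 0.00594 / (2 * 0.00203)
gamma = 1.463 J/m^2

1.463


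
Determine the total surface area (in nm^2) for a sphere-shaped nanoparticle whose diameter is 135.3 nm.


Radius r = 135.3/2 = 67.65 nm
Surface area SA = 4 * pi * r^2
SA = 4 * pi * (67.65)^2
SA = 57510.28 nm^2

57510.28


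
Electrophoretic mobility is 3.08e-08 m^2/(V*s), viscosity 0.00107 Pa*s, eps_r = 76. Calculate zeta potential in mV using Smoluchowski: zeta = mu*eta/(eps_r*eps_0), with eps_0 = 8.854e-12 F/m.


Smoluchowski equation: zeta = mu * eta / (eps_r * eps_0)
zeta = 3.08e-08 * 0.00107 / (76 * 8.854e-12)
zeta = 0.048976 V = 48.98 mV

48.98


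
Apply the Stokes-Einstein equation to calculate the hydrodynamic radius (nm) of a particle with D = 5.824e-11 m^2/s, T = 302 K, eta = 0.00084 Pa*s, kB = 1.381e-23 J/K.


Stokes-Einstein: R = kB*T / (6*pi*eta*D)
R = 1.381e-23 * 302 / (6 * pi * 0.00084 * 5.824e-11)
R = 4.52271e-09 m = 4.52 nm

4.52


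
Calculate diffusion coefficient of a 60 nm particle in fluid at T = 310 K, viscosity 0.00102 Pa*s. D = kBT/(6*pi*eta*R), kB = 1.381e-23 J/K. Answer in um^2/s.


Radius R = 60/2 = 30 nm = 3e-08 m
D = kB*T / (6*pi*eta*R)
D = 1.381e-23 * 310 / (6 * pi * 0.00102 * 3e-08)
D = 7.4222e-12 m^2/s = 7.422 um^2/s

7.422


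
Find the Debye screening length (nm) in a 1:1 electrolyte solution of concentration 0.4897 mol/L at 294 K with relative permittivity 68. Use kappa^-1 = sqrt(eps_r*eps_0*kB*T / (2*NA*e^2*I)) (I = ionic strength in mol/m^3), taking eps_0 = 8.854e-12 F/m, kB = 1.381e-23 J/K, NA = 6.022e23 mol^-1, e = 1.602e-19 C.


Ionic strength I = 0.4897 * 1^2 * 1000 = 489.7 mol/m^3
kappa^-1 = sqrt(68 * 8.854e-12 * 1.381e-23 * 294 / (2 * 6.022e23 * (1.602e-19)^2 * 489.7))
kappa^-1 = 0.402 nm

0.402


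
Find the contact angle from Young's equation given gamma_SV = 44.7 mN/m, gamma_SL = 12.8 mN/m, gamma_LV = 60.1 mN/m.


cos(theta) = (gamma_SV - gamma_SL) / gamma_LV
cos(theta) = (44.7 - 12.8) / 60.1
cos(theta) = 0.530782
theta = arccos(0.530782) = 57.94 degrees

57.94


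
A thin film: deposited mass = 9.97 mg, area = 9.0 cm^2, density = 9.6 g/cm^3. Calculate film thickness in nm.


Convert: m = 9.97 mg = 9.9700e-06 kg, A = 9.0 cm^2 = 9.0000e-04 m^2, rho = 9.6 g/cm^3 = 9600 kg/m^3
t = m / (A * rho)
t = 9.9700e-06 / (9.0000e-04 * 9600)
t = 1.1539e-06 m = 1153.9 nm

1153.9


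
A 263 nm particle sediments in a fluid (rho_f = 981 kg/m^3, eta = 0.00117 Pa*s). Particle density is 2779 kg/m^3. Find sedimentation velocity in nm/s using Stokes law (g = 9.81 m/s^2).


Radius R = 263/2 nm = 1.315e-07 m
Density difference = 2779 - 981 = 1798 kg/m^3
v = 2 * R^2 * (rho_p - rho_f) * g / (9 * eta)
v = 2 * (1.315e-07)^2 * 1798 * 9.81 / (9 * 0.00117)
v = 5.79311e-08 m/s = 57.9311 nm/s

57.9311


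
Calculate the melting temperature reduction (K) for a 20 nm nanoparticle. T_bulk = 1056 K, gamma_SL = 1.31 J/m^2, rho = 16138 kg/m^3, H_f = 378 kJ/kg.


Radius R = 20/2 = 10 nm = 1e-08 m
Convert H_f = 378 kJ/kg = 378000 J/kg
dT = 2 * gamma_SL * T_bulk / (rho * H_f * R)
dT = 2 * 1.31 * 1056 / (16138 * 378000 * 1e-08)
dT = 45.4 K

45.4


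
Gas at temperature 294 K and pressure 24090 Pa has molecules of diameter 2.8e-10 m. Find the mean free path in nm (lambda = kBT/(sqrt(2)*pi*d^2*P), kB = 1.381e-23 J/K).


Mean free path: lambda = kB*T / (sqrt(2) * pi * d^2 * P)
lambda = 1.381e-23 * 294 / (sqrt(2) * pi * (2.8e-10)^2 * 24090)
lambda = 4.83864e-07 m
lambda = 483.86 nm

483.86


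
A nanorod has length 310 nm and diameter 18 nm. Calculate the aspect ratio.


Aspect ratio AR = length / diameter
AR = 310 / 18
AR = 17.22

17.22


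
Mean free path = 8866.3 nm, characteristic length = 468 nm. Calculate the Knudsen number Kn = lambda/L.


Knudsen number Kn = lambda / L
Kn = 8866.3 / 468
Kn = 18.9451

18.9451


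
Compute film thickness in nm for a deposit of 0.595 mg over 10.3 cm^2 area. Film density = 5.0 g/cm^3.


Convert: m = 0.595 mg = 5.9500e-07 kg, A = 10.3 cm^2 = 1.0300e-03 m^2, rho = 5.0 g/cm^3 = 5000 kg/m^3
t = m / (A * rho)
t = 5.9500e-07 / (1.0300e-03 * 5000)
t = 1.1553e-07 m = 115.5 nm

115.5


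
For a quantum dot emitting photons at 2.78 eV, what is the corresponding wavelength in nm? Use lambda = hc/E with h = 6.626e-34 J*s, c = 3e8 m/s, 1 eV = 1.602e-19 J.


Convert energy: E = 2.78 eV = 2.78 * 1.602e-19 = 4.45356e-19 J
lambda = h*c / E = 6.626e-34 * 3e8 / 4.45356e-19
lambda = 4.4634e-07 m = 446.3 nm

446.3


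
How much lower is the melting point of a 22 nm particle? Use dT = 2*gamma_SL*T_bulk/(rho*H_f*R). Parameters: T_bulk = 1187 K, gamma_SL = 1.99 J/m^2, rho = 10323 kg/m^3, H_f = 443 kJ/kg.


Radius R = 22/2 = 11 nm = 1.1e-08 m
Convert H_f = 443 kJ/kg = 443000 J/kg
dT = 2 * gamma_SL * T_bulk / (rho * H_f * R)
dT = 2 * 1.99 * 1187 / (10323 * 443000 * 1.1e-08)
dT = 93.9 K

93.9


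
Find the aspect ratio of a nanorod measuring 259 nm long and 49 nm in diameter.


Aspect ratio AR = length / diameter
AR = 259 / 49
AR = 5.29

5.29


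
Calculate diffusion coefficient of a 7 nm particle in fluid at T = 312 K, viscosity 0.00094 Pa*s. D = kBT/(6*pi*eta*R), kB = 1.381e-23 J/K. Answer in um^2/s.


Radius R = 7/2 = 3.5 nm = 3.5e-09 m
D = kB*T / (6*pi*eta*R)
D = 1.381e-23 * 312 / (6 * pi * 0.00094 * 3.5e-09)
D = 6.94786e-11 m^2/s = 69.479 um^2/s

69.479


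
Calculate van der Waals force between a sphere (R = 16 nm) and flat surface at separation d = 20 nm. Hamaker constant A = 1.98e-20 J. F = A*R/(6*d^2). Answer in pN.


Convert to SI: R = 16 nm = 1.6e-08 m, d = 20 nm = 2e-08 m
F = A * R / (6 * d^2)
F = 1.98e-20 * 1.6e-08 / (6 * (2e-08)^2)
F = 1.32e-13 N = 0.132 pN

0.132


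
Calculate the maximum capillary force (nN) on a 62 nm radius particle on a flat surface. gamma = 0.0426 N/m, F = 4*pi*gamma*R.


Convert radius: R = 62 nm = 6.2e-08 m
F = 4 * pi * gamma * R
F = 4 * pi * 0.0426 * 6.2e-08
F = 3.31903e-08 N = 33.1903 nN

33.1903


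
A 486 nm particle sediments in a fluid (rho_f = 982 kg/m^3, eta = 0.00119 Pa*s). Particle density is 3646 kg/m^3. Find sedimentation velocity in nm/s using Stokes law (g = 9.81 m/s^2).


Radius R = 486/2 nm = 2.43e-07 m
Density difference = 3646 - 982 = 2664 kg/m^3
v = 2 * R^2 * (rho_p - rho_f) * g / (9 * eta)
v = 2 * (2.43e-07)^2 * 2664 * 9.81 / (9 * 0.00119)
v = 2.88175e-07 m/s = 288.175 nm/s

288.175


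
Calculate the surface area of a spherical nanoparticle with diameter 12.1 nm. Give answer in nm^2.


Radius r = 12.1/2 = 6.05 nm
Surface area SA = 4 * pi * r^2
SA = 4 * pi * (6.05)^2
SA = 459.96 nm^2

459.96


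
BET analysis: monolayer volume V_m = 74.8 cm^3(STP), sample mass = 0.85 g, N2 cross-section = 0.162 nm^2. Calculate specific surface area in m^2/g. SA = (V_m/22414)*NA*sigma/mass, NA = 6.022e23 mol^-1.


Number of moles in monolayer = V_m / 22414 = 74.8 / 22414 = 0.0033372
Number of molecules = moles * NA = 0.0033372 * 6.022e23
SA = molecules * sigma / mass
SA = (74.8 / 22414) * 6.022e23 * 0.162e-18 / 0.85
SA = 383.0 m^2/g

383.0


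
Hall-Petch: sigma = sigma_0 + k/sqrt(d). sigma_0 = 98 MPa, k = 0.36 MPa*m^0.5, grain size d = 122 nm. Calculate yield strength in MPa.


d = 122 nm = 1.22e-07 m
sqrt(d) = 0.000349285
Hall-Petch contribution = k / sqrt(d) = 0.36 / 0.000349285 = 1030.7 MPa
sigma = sigma_0 + k/sqrt(d) = 98 + 1030.7 = 1128.7 MPa

1128.7


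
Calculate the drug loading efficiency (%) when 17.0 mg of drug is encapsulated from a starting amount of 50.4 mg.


Drug loading efficiency = (drug loaded / drug initial) * 100
DLE = 17.0 / 50.4 * 100
DLE = 0.3373 * 100
DLE = 33.73%

33.73


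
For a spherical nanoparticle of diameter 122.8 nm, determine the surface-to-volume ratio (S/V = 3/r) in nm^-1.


Radius r = 122.8/2 = 61.4 nm
S/V = 3 / r = 3 / 61.4
S/V = 0.0489 nm^-1

0.0489


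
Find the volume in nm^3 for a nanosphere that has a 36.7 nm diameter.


Radius r = 36.7/2 = 18.35 nm
Volume V = (4/3) * pi * r^3
V = (4/3) * pi * (18.35)^3
V = 25881.94 nm^3

25881.94


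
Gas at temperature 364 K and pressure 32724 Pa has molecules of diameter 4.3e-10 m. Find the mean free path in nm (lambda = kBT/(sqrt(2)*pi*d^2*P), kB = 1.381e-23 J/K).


Mean free path: lambda = kB*T / (sqrt(2) * pi * d^2 * P)
lambda = 1.381e-23 * 364 / (sqrt(2) * pi * (4.3e-10)^2 * 32724)
lambda = 1.86994e-07 m
lambda = 186.99 nm

186.99


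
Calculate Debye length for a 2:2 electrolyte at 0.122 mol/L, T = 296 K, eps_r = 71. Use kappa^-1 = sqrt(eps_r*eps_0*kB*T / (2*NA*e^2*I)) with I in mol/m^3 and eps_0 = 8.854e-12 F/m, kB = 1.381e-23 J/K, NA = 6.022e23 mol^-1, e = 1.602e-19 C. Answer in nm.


Ionic strength I = 0.122 * 2^2 * 1000 = 488 mol/m^3
kappa^-1 = sqrt(71 * 8.854e-12 * 1.381e-23 * 296 / (2 * 6.022e23 * (1.602e-19)^2 * 488))
kappa^-1 = 0.413 nm

0.413


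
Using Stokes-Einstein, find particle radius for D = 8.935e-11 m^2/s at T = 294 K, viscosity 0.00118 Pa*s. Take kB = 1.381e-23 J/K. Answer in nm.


Stokes-Einstein: R = kB*T / (6*pi*eta*D)
R = 1.381e-23 * 294 / (6 * pi * 0.00118 * 8.935e-11)
R = 2.04298e-09 m = 2.04 nm

2.04


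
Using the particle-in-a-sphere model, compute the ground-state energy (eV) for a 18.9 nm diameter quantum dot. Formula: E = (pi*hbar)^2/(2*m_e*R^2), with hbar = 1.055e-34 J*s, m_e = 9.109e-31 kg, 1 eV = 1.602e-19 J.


Radius R = 18.9/2 = 9.45 nm = 9.45e-09 m
E = (pi * 1.055e-34)^2 / (2 * 9.109e-31 * (9.45e-09)^2)
E(J) = 6.75212e-22
E = E(J) / 1.602e-19 = 0.0042 eV

0.0042


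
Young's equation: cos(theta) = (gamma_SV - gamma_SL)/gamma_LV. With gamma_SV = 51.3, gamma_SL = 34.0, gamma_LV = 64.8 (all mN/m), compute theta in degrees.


cos(theta) = (gamma_SV - gamma_SL) / gamma_LV
cos(theta) = (51.3 - 34.0) / 64.8
cos(theta) = 0.266975
theta = arccos(0.266975) = 74.52 degrees

74.52


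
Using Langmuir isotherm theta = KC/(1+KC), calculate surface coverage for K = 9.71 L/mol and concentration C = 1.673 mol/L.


Langmuir isotherm: theta = K*C / (1 + K*C)
K*C = 9.71 * 1.673 = 16.24483
theta = 16.24483 / (1 + 16.24483) = 16.24483 / 17.24483
theta = 0.942

0.942


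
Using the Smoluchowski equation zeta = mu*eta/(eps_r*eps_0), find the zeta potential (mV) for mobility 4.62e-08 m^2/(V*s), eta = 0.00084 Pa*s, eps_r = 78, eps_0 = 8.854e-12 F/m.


Smoluchowski equation: zeta = mu * eta / (eps_r * eps_0)
zeta = 4.62e-08 * 0.00084 / (78 * 8.854e-12)
zeta = 0.056194 V = 56.19 mV

56.19


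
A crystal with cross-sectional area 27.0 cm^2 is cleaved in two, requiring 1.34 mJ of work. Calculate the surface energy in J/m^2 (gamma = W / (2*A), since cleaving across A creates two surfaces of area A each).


Convert: A = 27.0 cm^2 = 0.0027 m^2, W = 1.34 mJ = 0.00134 J
Cleaving exposes two faces of area A, so total new surface = 2*A and gamma = W / (2*A)
gamma = 0.00134 / (2 * 0.0027)
gamma = 0.248 J/m^2

0.248


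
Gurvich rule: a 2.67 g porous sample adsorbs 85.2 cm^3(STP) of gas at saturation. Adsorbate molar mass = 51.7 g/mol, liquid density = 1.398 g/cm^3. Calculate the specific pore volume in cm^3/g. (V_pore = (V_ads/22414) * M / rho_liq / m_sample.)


Moles adsorbed n = V_ads / 22414 = 85.2 / 22414 = 3.801196e-03 mol
Liquid volume V_liq = n * M / rho_liq = 3.801196e-03 * 51.7 / 1.398 = 0.14057 cm^3
Specific pore volume V_pore = V_liq / m_sample = 0.14057 / 2.67
V_pore = 0.0526 cm^3/g

0.0526


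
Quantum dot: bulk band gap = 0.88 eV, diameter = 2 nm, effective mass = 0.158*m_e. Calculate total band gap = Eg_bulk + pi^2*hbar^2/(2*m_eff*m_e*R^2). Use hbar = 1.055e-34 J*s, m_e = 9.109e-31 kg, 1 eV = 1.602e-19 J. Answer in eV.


Radius R = 2/2 nm = 1e-09 m
Confinement energy dE = pi^2 * hbar^2 / (2 * m_eff * m_e * R^2)
dE = pi^2 * (1.055e-34)^2 / (2 * 0.158 * 9.109e-31 * (1e-09)^2) J, divided by 1.602e-19 J/eV
dE = 2.3822 eV
Total band gap = E_g(bulk) + dE = 0.88 + 2.3822 = 3.2622 eV

3.2622


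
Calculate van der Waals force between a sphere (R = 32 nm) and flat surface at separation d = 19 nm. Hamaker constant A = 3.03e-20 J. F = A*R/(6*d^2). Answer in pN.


Convert to SI: R = 32 nm = 3.2e-08 m, d = 19 nm = 1.9e-08 m
F = A * R / (6 * d^2)
F = 3.03e-20 * 3.2e-08 / (6 * (1.9e-08)^2)
F = 4.47645e-13 N = 0.448 pN

0.448


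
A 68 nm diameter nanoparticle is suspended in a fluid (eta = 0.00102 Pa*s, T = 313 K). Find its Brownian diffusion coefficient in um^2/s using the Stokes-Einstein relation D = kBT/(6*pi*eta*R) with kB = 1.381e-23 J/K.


Radius R = 68/2 = 34 nm = 3.4e-08 m
D = kB*T / (6*pi*eta*R)
D = 1.381e-23 * 313 / (6 * pi * 0.00102 * 3.4e-08)
D = 6.61238e-12 m^2/s = 6.612 um^2/s

6.612


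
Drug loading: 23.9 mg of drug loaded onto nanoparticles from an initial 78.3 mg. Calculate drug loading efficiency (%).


Drug loading efficiency = (drug loaded / drug initial) * 100
DLE = 23.9 / 78.3 * 100
DLE = 0.3052 * 100
DLE = 30.52%

30.52


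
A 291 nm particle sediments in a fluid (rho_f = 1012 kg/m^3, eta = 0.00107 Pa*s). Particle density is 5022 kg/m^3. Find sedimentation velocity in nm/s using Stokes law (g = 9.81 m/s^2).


Radius R = 291/2 nm = 1.455e-07 m
Density difference = 5022 - 1012 = 4010 kg/m^3
v = 2 * R^2 * (rho_p - rho_f) * g / (9 * eta)
v = 2 * (1.455e-07)^2 * 4010 * 9.81 / (9 * 0.00107)
v = 1.72959e-07 m/s = 172.959 nm/s

172.959


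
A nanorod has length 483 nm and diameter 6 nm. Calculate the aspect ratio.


Aspect ratio AR = length / diameter
AR = 483 / 6
AR = 80.5

80.5


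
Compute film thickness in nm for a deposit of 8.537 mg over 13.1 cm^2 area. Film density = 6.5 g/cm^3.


Convert: m = 8.537 mg = 8.5370e-06 kg, A = 13.1 cm^2 = 1.3100e-03 m^2, rho = 6.5 g/cm^3 = 6500 kg/m^3
t = m / (A * rho)
t = 8.5370e-06 / (1.3100e-03 * 6500)
t = 1.0026e-06 m = 1002.6 nm

1002.6


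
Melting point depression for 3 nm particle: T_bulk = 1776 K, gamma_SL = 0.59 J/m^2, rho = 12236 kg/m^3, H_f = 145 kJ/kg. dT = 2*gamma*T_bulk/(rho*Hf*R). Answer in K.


Radius R = 3/2 = 1.5 nm = 1.5e-09 m
Convert H_f = 145 kJ/kg = 145000 J/kg
dT = 2 * gamma_SL * T_bulk / (rho * H_f * R)
dT = 2 * 0.59 * 1776 / (12236 * 145000 * 1.5e-09)
dT = 787.5 K

787.5


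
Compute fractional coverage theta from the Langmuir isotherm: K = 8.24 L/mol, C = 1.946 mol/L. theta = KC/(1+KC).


Langmuir isotherm: theta = K*C / (1 + K*C)
K*C = 8.24 * 1.946 = 16.03504
theta = 16.03504 / (1 + 16.03504) = 16.03504 / 17.03504
theta = 0.9413

0.9413


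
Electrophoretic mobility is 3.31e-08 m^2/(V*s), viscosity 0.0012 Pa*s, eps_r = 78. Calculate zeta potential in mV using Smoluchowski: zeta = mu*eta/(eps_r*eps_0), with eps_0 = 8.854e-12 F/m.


Smoluchowski equation: zeta = mu * eta / (eps_r * eps_0)
zeta = 3.31e-08 * 0.0012 / (78 * 8.854e-12)
zeta = 0.057514 V = 57.51 mV

57.51


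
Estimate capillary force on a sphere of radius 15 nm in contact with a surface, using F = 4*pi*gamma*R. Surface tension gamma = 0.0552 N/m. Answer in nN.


Convert radius: R = 15 nm = 1.5e-08 m
F = 4 * pi * gamma * R
F = 4 * pi * 0.0552 * 1.5e-08
F = 1.0405e-08 N = 10.405 nN

10.405


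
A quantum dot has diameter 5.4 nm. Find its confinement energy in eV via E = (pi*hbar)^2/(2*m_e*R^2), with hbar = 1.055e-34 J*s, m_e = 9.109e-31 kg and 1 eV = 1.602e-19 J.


Radius R = 5.4/2 = 2.7 nm = 2.7e-09 m
E = (pi * 1.055e-34)^2 / (2 * 9.109e-31 * (2.7e-09)^2)
E(J) = 8.27135e-21
E = E(J) / 1.602e-19 = 0.0516 eV

0.0516


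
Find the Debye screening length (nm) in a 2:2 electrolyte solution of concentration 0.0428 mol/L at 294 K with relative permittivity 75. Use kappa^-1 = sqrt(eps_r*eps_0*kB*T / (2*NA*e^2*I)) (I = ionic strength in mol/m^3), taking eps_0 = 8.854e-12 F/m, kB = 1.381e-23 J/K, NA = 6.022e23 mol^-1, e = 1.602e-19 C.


Ionic strength I = 0.0428 * 2^2 * 1000 = 171.2 mol/m^3
kappa^-1 = sqrt(75 * 8.854e-12 * 1.381e-23 * 294 / (2 * 6.022e23 * (1.602e-19)^2 * 171.2))
kappa^-1 = 0.714 nm

0.714


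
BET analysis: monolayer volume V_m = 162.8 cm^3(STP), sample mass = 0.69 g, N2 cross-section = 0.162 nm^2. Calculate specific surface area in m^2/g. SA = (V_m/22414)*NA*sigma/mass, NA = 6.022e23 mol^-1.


Number of moles in monolayer = V_m / 22414 = 162.8 / 22414 = 0.00726332
Number of molecules = moles * NA = 0.00726332 * 6.022e23
SA = molecules * sigma / mass
SA = (162.8 / 22414) * 6.022e23 * 0.162e-18 / 0.69
SA = 1026.9 m^2/g

1026.9


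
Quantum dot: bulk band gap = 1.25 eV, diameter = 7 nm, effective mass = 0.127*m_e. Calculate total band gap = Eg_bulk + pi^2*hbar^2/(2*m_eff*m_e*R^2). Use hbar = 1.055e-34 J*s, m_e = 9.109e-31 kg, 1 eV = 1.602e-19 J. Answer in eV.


Radius R = 7/2 nm = 3.5e-09 m
Confinement energy dE = pi^2 * hbar^2 / (2 * m_eff * m_e * R^2)
dE = pi^2 * (1.055e-34)^2 / (2 * 0.127 * 9.109e-31 * (3.5e-09)^2) J, divided by 1.602e-19 J/eV
dE = 0.2419 eV
Total band gap = E_g(bulk) + dE = 1.25 + 0.2419 = 1.4919 eV

1.4919
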